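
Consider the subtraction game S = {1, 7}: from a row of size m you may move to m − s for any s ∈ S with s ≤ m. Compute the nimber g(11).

1

Grundy values for subtraction set {1, 7}:
g(0) = mex{} = 0
g(1) = mex{0} = 1
g(2) = mex{1} = 0
g(3) = mex{0} = 1
g(4) = mex{1} = 0
g(5) = mex{0} = 1
g(6) = mex{1} = 0
g(7) = mex{0} = 1
g(8) = mex{1} = 0
g(9) = mex{0} = 1
g(10) = mex{1} = 0
g(11) = mex{0} = 1
So g(11) = 1.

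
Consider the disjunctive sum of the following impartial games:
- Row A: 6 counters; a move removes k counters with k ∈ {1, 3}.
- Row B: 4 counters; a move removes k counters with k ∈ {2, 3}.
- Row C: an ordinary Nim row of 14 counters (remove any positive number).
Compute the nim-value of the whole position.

12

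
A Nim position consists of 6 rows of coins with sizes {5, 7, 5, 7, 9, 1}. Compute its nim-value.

8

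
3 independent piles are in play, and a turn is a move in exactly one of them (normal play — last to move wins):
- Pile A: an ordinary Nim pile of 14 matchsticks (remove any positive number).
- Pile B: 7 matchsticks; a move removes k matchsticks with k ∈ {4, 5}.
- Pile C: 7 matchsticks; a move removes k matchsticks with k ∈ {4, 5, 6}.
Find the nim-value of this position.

14

Pile A is a plain Nim pile of size 14, so its Grundy value is 14.
For pile B, compute g(0), g(1), … with moves {4, 5}:
k:     0  1  2  3  4  5  6  7
g(k):  0  0  0  0  1  1  1  1
So g(7) = 1.
For pile C, compute g(0), g(1), … with moves {4, 5, 6}:
g(0) = mex{} = 0
g(1) = mex{} = 0
g(2) = mex{} = 0
g(3) = mex{} = 0
g(4) = mex{0} = 1
g(5) = mex{0} = 1
g(6) = mex{0} = 1
g(7) = mex{0} = 1
So g(7) = 1.
By the Sprague-Grundy theorem, the Grundy value of a sum of independent games is the XOR of the component values.
Combined value = 14 ⊕ 1 ⊕ 1 = 14.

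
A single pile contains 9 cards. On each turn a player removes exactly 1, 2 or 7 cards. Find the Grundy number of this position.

Compute g(0), g(1), … for moves {1, 2, 7}:
k:     0  1  2  3  4  5  6  7  8  9
g(k):  0  1  2  0  1  2  0  1  2  0
So g(9) = 0.

0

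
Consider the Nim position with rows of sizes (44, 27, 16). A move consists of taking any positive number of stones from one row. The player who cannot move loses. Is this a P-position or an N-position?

Bitwise XOR of the heap sizes:
  101100  (44)
  011011  (27)
  010000  (16)
  ------
  100111  (39)
The nim-sum is 39 ≠ 0, so this is an N-position: the player to move can win.

N-position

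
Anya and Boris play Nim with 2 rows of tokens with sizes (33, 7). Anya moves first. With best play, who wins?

Anya wins

Nim-sum: 33 ^ 7 = 38.
The nim-sum is 38 ≠ 0, so this is an N-position: the player to move can win; Anya has a winning move.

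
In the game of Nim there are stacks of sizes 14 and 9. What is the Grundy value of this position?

7

Compute the nim-sum pairwise:
14 ^ 9 = 7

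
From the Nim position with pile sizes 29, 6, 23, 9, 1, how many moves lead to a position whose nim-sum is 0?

Nim-sum: 29 XOR 6 XOR 23 XOR 9 XOR 1 = 4.
The overall nim-sum is X = 4. A pile of size p has a winning move iff p XOR X < p (reduce it to p XOR X).
  29: 29 XOR 4 = 25 < 29 — winning move (to 25).
  6: 6 XOR 4 = 2 < 6 — winning move (to 2).
  23: 23 XOR 4 = 19 < 23 — winning move (to 19).
  9: 9 XOR 4 = 13 ≥ 9 — no move.
  1: 1 XOR 4 = 5 ≥ 1 — no move.
That gives 3 winning moves.

3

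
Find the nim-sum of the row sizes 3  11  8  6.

Bitwise XOR of the heap sizes:
  0011  (3)
  1011  (11)
  1000  (8)
  0110  (6)
  ----
  0110  (6)

6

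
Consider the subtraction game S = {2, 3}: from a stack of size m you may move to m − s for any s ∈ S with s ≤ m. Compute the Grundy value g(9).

2

Build the Grundy sequence with g(k) = mex{g(k−s) : s ∈ {2, 3}, s ≤ k}:
g(0) = mex{} = 0
g(1) = mex{} = 0
g(2) = mex{0} = 1
g(3) = mex{0} = 1
g(4) = mex{0,1} = 2
g(5) = mex{1} = 0
g(6) = mex{1,2} = 0
g(7) = mex{0,2} = 1
g(8) = mex{0} = 1
g(9) = mex{0,1} = 2
So g(9) = 2.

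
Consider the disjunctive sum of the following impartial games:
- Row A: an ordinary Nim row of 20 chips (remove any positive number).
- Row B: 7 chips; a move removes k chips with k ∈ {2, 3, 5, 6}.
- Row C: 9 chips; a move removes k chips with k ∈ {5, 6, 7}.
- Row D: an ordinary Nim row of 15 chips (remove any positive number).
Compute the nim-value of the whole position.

25

Row A is a plain Nim row of size 20, so its Grundy value is 20.
Grundy values for row B (subtraction set {2, 3, 5, 6}):
g(0) = mex{} = 0
g(1) = mex{} = 0
g(2) = mex{0} = 1
g(3) = mex{0} = 1
g(4) = mex{0,1} = 2
g(5) = mex{0,1} = 2
g(6) = mex{0,1,2} = 3
g(7) = mex{0,1,2} = 3
So g(7) = 3.
For row C, compute g(0), g(1), … with moves {5, 6, 7}:
k:     0  1  2  3  4  5  6  7  8  9
g(k):  0  0  0  0  0  1  1  1  1  1
So g(9) = 1.
Row D is a plain Nim row of size 15, so its Grundy value is 15.
By the Sprague-Grundy theorem, the Grundy value of a sum of independent games is the XOR of the component values.
Combined value = 20 XOR 3 XOR 1 XOR 15 = 25.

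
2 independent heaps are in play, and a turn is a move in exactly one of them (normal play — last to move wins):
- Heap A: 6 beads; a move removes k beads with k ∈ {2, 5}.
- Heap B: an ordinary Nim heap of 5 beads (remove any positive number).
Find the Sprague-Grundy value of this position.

Grundy values for heap A (subtraction set {2, 5}):
k:     0  1  2  3  4  5  6
g(k):  0  0  1  1  0  2  1
So g(6) = 1.
Heap B is a plain Nim heap of size 5, so its Grundy value is 5.
The value of a disjunctive sum is the nim-sum of the parts.
Combined value = 1 ⊕ 5 = 4.

4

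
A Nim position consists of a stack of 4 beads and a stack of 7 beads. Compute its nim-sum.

Bitwise XOR of the heap sizes:
  100  (4)
  111  (7)
  ---
  011  (3)

3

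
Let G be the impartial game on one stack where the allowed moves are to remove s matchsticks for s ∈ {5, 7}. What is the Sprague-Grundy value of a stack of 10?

2

Compute g(0), g(1), … for moves {5, 7}:
k:     0  1  2  3  4  5  6  7  8  9 10
g(k):  0  0  0  0  0  1  1  1  1  1  2
So g(10) = 2.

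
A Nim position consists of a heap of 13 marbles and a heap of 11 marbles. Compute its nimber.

6

Nim-sum: 13 XOR 11 = 6.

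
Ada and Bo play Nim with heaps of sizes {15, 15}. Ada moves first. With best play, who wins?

Bo wins

Nim-sum: 15 ^ 15 = 0.
The nim-sum is 0, so this is a P-position: the player to move is in a losing position under optimal play; Ada is about to move from it and so loses — Bo wins.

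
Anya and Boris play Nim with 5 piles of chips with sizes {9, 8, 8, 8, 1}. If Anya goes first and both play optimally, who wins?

In binary:
  1001  (9)
  1000  (8)
  1000  (8)
  1000  (8)
  0001  (1)
  ----
  0000  (0)
The nim-sum is 0, so this is a P-position: the player to move is in a losing position under optimal play; Anya is about to move from it and so loses — Boris wins.

Boris wins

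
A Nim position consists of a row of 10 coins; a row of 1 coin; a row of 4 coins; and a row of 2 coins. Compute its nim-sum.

Write each in binary and XOR column by column:
  1010  (10)
  0001  (1)
  0100  (4)
  0010  (2)
  ----
  1101  (13)

13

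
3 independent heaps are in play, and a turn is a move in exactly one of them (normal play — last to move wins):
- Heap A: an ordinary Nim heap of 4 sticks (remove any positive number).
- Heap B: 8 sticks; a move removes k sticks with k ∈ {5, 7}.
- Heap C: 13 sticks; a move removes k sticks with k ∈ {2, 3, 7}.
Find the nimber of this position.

4

Heap A is a plain Nim heap of size 4, so its Grundy value is 4.
Build the Grundy sequence for heap B with g(k) = mex{g(k−s) : s ∈ {5, 7}, s ≤ k}:
k:     0  1  2  3  4  5  6  7  8
g(k):  0  0  0  0  0  1  1  1  1
So g(8) = 1.
For heap C, compute g(0), g(1), … with moves {2, 3, 7}:
g(0) = mex{} = 0
g(1) = mex{} = 0
g(2) = mex{0} = 1
g(3) = mex{0} = 1
g(4) = mex{0,1} = 2
g(5) = mex{1} = 0
g(6) = mex{1,2} = 0
g(7) = mex{0,2} = 1
g(8) = mex{0} = 1
g(9) = mex{0,1} = 2
g(10) = mex{1} = 0
g(11) = mex{1,2} = 0
g(12) = mex{0,2} = 1
g(13) = mex{0} = 1
So g(13) = 1.
By the Sprague-Grundy theorem, the Grundy value of a sum of independent games is the XOR of the component values.
Combined value = 4 XOR 1 XOR 1 = 4.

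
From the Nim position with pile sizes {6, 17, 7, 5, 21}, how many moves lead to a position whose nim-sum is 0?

0

Write each in binary and XOR column by column:
  00110  (6)
  10001  (17)
  00111  (7)
  00101  (5)
  10101  (21)
  -----
  00000  (0)
The nim-sum is already 0, so every move leaves a nonzero nim-sum — there are no winning moves.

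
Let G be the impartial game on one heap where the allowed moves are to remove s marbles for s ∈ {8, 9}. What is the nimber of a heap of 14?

1

Grundy values for subtraction set {8, 9}:
k:     0  1  2  3  4  5  6  7  8  9 10 11 12 13 14
g(k):  0  0  0  0  0  0  0  0  1  1  1  1  1  1  1
So g(14) = 1.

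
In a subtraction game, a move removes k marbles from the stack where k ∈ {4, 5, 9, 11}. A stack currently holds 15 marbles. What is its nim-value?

0

Build the Grundy sequence with g(k) = mex{g(k−s) : s ∈ {4, 5, 9, 11}, s ≤ k}:
k:     0  1  2  3  4  5  6  7  8  9 10 11 12 13 14 15
g(k):  0  0  0  0  1  1  1  1  2  2  2  2  3  3  3  0
So g(15) = 0.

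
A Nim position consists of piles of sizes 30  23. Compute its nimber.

9

Compute the nim-sum pairwise:
30 ^ 23 = 9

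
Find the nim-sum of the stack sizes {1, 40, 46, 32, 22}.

Compute the nim-sum pairwise:
1 ⊕ 40 = 41
41 ⊕ 46 = 7
7 ⊕ 32 = 39
39 ⊕ 22 = 49

49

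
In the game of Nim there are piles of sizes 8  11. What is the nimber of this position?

3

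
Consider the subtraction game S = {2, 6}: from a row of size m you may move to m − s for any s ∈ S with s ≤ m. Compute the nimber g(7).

1

Compute g(0), g(1), … for moves {2, 6}:
g(0) = mex{} = 0
g(1) = mex{} = 0
g(2) = mex{0} = 1
g(3) = mex{0} = 1
g(4) = mex{1} = 0
g(5) = mex{1} = 0
g(6) = mex{0} = 1
g(7) = mex{0} = 1
So g(7) = 1.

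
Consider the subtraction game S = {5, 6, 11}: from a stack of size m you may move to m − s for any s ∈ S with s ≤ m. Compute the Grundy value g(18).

0

Grundy values for subtraction set {5, 6, 11}:
k:     0  1  2  3  4  5  6  7  8  9 10 11 12 13 14 15 16 17 18
g(k):  0  0  0  0  0  1  1  1  1  1  2  2  2  2  2  3  0  0  0
So g(18) = 0.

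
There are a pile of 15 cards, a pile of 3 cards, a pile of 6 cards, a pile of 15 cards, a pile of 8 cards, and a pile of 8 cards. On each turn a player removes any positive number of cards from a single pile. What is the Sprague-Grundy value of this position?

5

Nim-sum: 15 ^ 3 ^ 6 ^ 15 ^ 8 ^ 8 = 5.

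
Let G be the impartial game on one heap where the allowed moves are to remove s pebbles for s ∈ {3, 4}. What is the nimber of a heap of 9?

0

Grundy values for subtraction set {3, 4}:
g(0) = mex{} = 0
g(1) = mex{} = 0
g(2) = mex{} = 0
g(3) = mex{0} = 1
g(4) = mex{0} = 1
g(5) = mex{0} = 1
g(6) = mex{0,1} = 2
g(7) = mex{1} = 0
g(8) = mex{1} = 0
g(9) = mex{1,2} = 0
So g(9) = 0.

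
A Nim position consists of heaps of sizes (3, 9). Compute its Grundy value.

Nim-sum: 3 XOR 9 = 10.

10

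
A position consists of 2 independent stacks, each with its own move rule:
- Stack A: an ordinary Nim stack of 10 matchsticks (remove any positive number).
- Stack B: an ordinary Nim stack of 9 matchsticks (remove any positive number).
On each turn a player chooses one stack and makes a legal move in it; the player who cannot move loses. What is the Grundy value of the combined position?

3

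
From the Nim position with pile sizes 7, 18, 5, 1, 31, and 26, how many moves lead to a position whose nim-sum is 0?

3

Nim-sum: 7 ^ 18 ^ 5 ^ 1 ^ 31 ^ 26 = 20.
The overall nim-sum is X = 20. A pile of size p has a winning move iff p XOR X < p (reduce it to p XOR X).
  7: 7 XOR 20 = 19 ≥ 7 — no move.
  18: 18 XOR 20 = 6 < 18 — winning move (to 6).
  5: 5 XOR 20 = 17 ≥ 5 — no move.
  1: 1 XOR 20 = 21 ≥ 1 — no move.
  31: 31 XOR 20 = 11 < 31 — winning move (to 11).
  26: 26 XOR 20 = 14 < 26 — winning move (to 14).
That gives 3 winning moves.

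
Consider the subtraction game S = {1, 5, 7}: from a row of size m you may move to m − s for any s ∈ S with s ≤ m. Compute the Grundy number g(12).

Build the Grundy sequence with g(k) = mex{g(k−s) : s ∈ {1, 5, 7}, s ≤ k}:
g(0) = mex{} = 0
g(1) = mex{0} = 1
g(2) = mex{1} = 0
g(3) = mex{0} = 1
g(4) = mex{1} = 0
g(5) = mex{0} = 1
g(6) = mex{1} = 0
g(7) = mex{0} = 1
g(8) = mex{1} = 0
g(9) = mex{0} = 1
g(10) = mex{1} = 0
g(11) = mex{0} = 1
g(12) = mex{1} = 0
So g(12) = 0.

0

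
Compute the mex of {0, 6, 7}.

1

0 is in the set but 1 is not, so the mex is 1.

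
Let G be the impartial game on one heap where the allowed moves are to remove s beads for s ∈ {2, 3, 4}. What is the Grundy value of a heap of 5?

Build the Grundy sequence with g(k) = mex{g(k−s) : s ∈ {2, 3, 4}, s ≤ k}:
k:     0  1  2  3  4  5
g(k):  0  0  1  1  2  2
So g(5) = 2.

2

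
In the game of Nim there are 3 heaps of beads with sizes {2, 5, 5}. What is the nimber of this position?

2

Write each in binary and XOR column by column:
  010  (2)
  101  (5)
  101  (5)
  ---
  010  (2)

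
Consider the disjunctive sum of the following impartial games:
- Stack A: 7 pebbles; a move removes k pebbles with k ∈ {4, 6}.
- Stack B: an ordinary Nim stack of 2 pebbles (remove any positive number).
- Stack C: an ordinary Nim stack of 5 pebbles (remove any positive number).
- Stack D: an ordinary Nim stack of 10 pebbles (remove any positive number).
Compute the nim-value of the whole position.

12

Grundy values for stack A (subtraction set {4, 6}):
g(0) = mex{} = 0
g(1) = mex{} = 0
g(2) = mex{} = 0
g(3) = mex{} = 0
g(4) = mex{0} = 1
g(5) = mex{0} = 1
g(6) = mex{0} = 1
g(7) = mex{0} = 1
So g(7) = 1.
Stack B is a plain Nim stack of size 2, so its Grundy value is 2.
Stack C is a plain Nim stack of size 5, so its Grundy value is 5.
Stack D is a plain Nim stack of size 10, so its Grundy value is 10.
The value of a disjunctive sum is the nim-sum of the parts.
Combined value = 1 ⊕ 2 ⊕ 5 ⊕ 10 = 12.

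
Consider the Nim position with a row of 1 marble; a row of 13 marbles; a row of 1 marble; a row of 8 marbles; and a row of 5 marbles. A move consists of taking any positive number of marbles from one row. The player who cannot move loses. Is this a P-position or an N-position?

Nim-sum: 1 ^ 13 ^ 1 ^ 8 ^ 5 = 0.
The nim-sum is 0, so this is a P-position: the player to move is in a losing position under optimal play.

P-position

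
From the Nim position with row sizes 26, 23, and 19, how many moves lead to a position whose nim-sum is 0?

3

Nim-sum: 26 XOR 23 XOR 19 = 30.
The overall nim-sum is X = 30. A row of size p has a winning move iff p XOR X < p (reduce it to p XOR X).
  26: 26 XOR 30 = 4 < 26 — winning move (to 4).
  23: 23 XOR 30 = 9 < 23 — winning move (to 9).
  19: 19 XOR 30 = 13 < 19 — winning move (to 13).
That gives 3 winning moves.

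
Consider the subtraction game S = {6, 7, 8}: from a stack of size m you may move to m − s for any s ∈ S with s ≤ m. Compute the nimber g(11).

1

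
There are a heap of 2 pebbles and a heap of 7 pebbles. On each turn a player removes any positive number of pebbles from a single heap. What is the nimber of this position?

5

Bitwise XOR of the heap sizes:
  010  (2)
  111  (7)
  ---
  101  (5)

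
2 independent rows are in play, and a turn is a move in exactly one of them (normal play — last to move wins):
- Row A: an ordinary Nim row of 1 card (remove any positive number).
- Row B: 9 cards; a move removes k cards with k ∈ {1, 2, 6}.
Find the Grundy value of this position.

3

Row A is a plain Nim row of size 1, so its Grundy value is 1.
For row B, compute g(0), g(1), … with moves {1, 2, 6}:
g(0) = mex{} = 0
g(1) = mex{0} = 1
g(2) = mex{0,1} = 2
g(3) = mex{1,2} = 0
g(4) = mex{0,2} = 1
g(5) = mex{0,1} = 2
g(6) = mex{0,1,2} = 3
g(7) = mex{1,2,3} = 0
g(8) = mex{0,2,3} = 1
g(9) = mex{0,1} = 2
So g(9) = 2.
The value of a disjunctive sum is the nim-sum of the parts.
Combined value = 1 XOR 2 = 3.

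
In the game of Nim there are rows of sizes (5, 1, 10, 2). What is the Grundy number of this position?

12

Nim-sum: 5 XOR 1 XOR 10 XOR 2 = 12.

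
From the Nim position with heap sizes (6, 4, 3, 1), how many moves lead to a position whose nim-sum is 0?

0

Write each in binary and XOR column by column:
  110  (6)
  100  (4)
  011  (3)
  001  (1)
  ---
  000  (0)
The nim-sum is already 0, so every move leaves a nonzero nim-sum — there are no winning moves.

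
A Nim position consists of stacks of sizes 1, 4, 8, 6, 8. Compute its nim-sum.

Nim-sum: 1 XOR 4 XOR 8 XOR 6 XOR 8 = 3.

3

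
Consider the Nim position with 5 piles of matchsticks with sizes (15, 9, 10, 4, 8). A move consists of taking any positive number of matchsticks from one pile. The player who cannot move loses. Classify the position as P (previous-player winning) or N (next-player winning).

Compute the nim-sum pairwise:
15 ^ 9 = 6
6 ^ 10 = 12
12 ^ 4 = 8
8 ^ 8 = 0
The nim-sum is 0, so this is a P-position: the player to move is in a losing position under optimal play.

P-position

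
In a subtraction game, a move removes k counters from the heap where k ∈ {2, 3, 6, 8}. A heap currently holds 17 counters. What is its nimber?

1

Build the Grundy sequence with g(k) = mex{g(k−s) : s ∈ {2, 3, 6, 8}, s ≤ k}:
k:     0  1  2  3  4  5  6  7  8  9 10 11 12 13 14 15 16 17
g(k):  0  0  1  1  2  0  3  1  2  2  0  3  1  2  0  0  1  1
So g(17) = 1.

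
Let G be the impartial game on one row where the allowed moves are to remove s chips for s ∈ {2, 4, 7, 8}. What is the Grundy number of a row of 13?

1

Build the Grundy sequence with g(k) = mex{g(k−s) : s ∈ {2, 4, 7, 8}, s ≤ k}:
g(0) = mex{} = 0
g(1) = mex{} = 0
g(2) = mex{0} = 1
g(3) = mex{0} = 1
g(4) = mex{0,1} = 2
g(5) = mex{0,1} = 2
g(6) = mex{1,2} = 0
g(7) = mex{0,1,2} = 3
g(8) = mex{0,2} = 1
g(9) = mex{0,1,2,3} = 4
g(10) = mex{0,1} = 2
g(11) = mex{1,2,3,4} = 0
g(12) = mex{1,2} = 0
g(13) = mex{0,2,4} = 1
So g(13) = 1.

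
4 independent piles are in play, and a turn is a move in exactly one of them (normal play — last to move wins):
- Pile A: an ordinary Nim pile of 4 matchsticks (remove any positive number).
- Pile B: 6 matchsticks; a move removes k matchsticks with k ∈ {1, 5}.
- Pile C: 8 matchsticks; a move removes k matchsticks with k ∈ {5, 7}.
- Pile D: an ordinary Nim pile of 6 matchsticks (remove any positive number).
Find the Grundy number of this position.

3

Pile A is a plain Nim pile of size 4, so its Grundy value is 4.
For pile B, compute g(0), g(1), … with moves {1, 5}:
g(0) = mex{} = 0
g(1) = mex{0} = 1
g(2) = mex{1} = 0
g(3) = mex{0} = 1
g(4) = mex{1} = 0
g(5) = mex{0} = 1
g(6) = mex{1} = 0
So g(6) = 0.
Grundy values for pile C (subtraction set {5, 7}):
g(0) = mex{} = 0
g(1) = mex{} = 0
g(2) = mex{} = 0
g(3) = mex{} = 0
g(4) = mex{} = 0
g(5) = mex{0} = 1
g(6) = mex{0} = 1
g(7) = mex{0} = 1
g(8) = mex{0} = 1
So g(8) = 1.
Pile D is a plain Nim pile of size 6, so its Grundy value is 6.
By the Sprague-Grundy theorem, the Grundy value of a sum of independent games is the XOR of the component values.
Combined value = 4 ⊕ 0 ⊕ 1 ⊕ 6 = 3.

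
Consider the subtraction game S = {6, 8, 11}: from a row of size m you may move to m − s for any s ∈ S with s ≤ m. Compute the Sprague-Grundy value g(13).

2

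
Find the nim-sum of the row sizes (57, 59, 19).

17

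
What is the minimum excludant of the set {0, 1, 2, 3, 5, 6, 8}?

4

The values 0, 1, 2, 3 are all present; 4 is the first non-negative integer missing from the set.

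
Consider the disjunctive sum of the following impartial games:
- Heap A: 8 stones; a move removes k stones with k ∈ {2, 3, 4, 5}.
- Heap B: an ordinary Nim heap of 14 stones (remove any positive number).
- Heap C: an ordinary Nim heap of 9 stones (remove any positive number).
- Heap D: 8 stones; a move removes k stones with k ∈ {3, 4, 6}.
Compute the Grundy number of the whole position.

Grundy values for heap A (subtraction set {2, 3, 4, 5}):
k:     0  1  2  3  4  5  6  7  8
g(k):  0  0  1  1  2  2  3  0  0
So g(8) = 0.
Heap B is a plain Nim heap of size 14, so its Grundy value is 14.
Heap C is a plain Nim heap of size 9, so its Grundy value is 9.
Grundy values for heap D (subtraction set {3, 4, 6}):
g(0) = mex{} = 0
g(1) = mex{} = 0
g(2) = mex{} = 0
g(3) = mex{0} = 1
g(4) = mex{0} = 1
g(5) = mex{0} = 1
g(6) = mex{0,1} = 2
g(7) = mex{0,1} = 2
g(8) = mex{0,1} = 2
So g(8) = 2.
The value of a disjunctive sum is the nim-sum of the parts.
Combined value = 0 ⊕ 14 ⊕ 9 ⊕ 2 = 5.

5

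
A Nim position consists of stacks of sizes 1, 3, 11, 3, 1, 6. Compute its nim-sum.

13

Compute the nim-sum pairwise:
1 ⊕ 3 = 2
2 ⊕ 11 = 9
9 ⊕ 3 = 10
10 ⊕ 1 = 11
11 ⊕ 6 = 13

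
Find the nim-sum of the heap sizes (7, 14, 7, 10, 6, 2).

Bitwise XOR of the heap sizes:
  0111  (7)
  1110  (14)
  0111  (7)
  1010  (10)
  0110  (6)
  0010  (2)
  ----
  0000  (0)

0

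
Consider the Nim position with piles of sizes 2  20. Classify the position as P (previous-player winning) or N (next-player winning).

N-position

Compute the nim-sum pairwise:
2 XOR 20 = 22
The nim-sum is 22 ≠ 0, so this is an N-position: the player to move can win.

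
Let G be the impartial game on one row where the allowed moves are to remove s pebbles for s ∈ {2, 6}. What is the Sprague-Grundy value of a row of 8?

0

Grundy values for subtraction set {2, 6}:
g(0) = mex{} = 0
g(1) = mex{} = 0
g(2) = mex{0} = 1
g(3) = mex{0} = 1
g(4) = mex{1} = 0
g(5) = mex{1} = 0
g(6) = mex{0} = 1
g(7) = mex{0} = 1
g(8) = mex{1} = 0
So g(8) = 0.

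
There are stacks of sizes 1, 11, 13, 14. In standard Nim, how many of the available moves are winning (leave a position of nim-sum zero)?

3

In binary:
  0001  (1)
  1011  (11)
  1101  (13)
  1110  (14)
  ----
  1001  (9)
The overall nim-sum is X = 9. A stack of size p has a winning move iff p XOR X < p (reduce it to p XOR X).
  1: 1 XOR 9 = 8 ≥ 1 — no move.
  11: 11 XOR 9 = 2 < 11 — winning move (to 2).
  13: 13 XOR 9 = 4 < 13 — winning move (to 4).
  14: 14 XOR 9 = 7 < 14 — winning move (to 7).
That gives 3 winning moves.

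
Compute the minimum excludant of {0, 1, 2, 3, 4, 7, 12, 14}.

The values 0, 1, 2, 3, 4 are all present; 5 is the first non-negative integer missing from the set.

5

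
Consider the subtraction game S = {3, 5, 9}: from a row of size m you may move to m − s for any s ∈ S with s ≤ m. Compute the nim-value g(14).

Grundy values for subtraction set {3, 5, 9}:
g(0) = mex{} = 0
g(1) = mex{} = 0
g(2) = mex{} = 0
g(3) = mex{0} = 1
g(4) = mex{0} = 1
g(5) = mex{0} = 1
g(6) = mex{0,1} = 2
g(7) = mex{0,1} = 2
g(8) = mex{1} = 0
g(9) = mex{0,1,2} = 3
g(10) = mex{0,1,2} = 3
g(11) = mex{0,2} = 1
g(12) = mex{1,2,3} = 0
g(13) = mex{0,1,3} = 2
g(14) = mex{1,3} = 0
So g(14) = 0.

0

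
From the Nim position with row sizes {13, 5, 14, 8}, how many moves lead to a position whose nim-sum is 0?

Nim-sum: 13 ^ 5 ^ 14 ^ 8 = 14.
The overall nim-sum is X = 14. A row of size p has a winning move iff p XOR X < p (reduce it to p XOR X).
  13: 13 XOR 14 = 3 < 13 — winning move (to 3).
  5: 5 XOR 14 = 11 ≥ 5 — no move.
  14: 14 XOR 14 = 0 < 14 — winning move (to 0).
  8: 8 XOR 14 = 6 < 8 — winning move (to 6).
That gives 3 winning moves.

3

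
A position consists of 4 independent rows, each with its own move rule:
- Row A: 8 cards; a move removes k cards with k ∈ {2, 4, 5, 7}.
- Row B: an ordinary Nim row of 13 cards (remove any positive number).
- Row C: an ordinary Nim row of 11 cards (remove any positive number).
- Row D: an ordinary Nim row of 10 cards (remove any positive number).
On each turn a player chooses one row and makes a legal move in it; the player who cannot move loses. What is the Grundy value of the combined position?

8

Grundy values for row A (subtraction set {2, 4, 5, 7}):
k:     0  1  2  3  4  5  6  7  8
g(k):  0  0  1  1  2  2  3  3  4
So g(8) = 4.
Row B is a plain Nim row of size 13, so its Grundy value is 13.
Row C is a plain Nim row of size 11, so its Grundy value is 11.
Row D is a plain Nim row of size 10, so its Grundy value is 10.
The value of a disjunctive sum is the nim-sum of the parts.
Combined value = 4 ⊕ 13 ⊕ 11 ⊕ 10 = 8.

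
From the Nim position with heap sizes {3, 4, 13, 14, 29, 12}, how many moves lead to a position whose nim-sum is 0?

1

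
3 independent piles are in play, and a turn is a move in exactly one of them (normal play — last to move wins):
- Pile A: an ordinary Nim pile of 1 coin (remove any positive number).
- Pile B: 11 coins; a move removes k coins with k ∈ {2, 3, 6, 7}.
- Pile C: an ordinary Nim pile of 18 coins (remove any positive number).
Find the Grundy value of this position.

18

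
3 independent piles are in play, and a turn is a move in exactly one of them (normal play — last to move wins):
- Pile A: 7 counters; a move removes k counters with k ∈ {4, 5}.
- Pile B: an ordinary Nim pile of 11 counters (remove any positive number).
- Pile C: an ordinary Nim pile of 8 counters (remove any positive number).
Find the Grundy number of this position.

For pile A, compute g(0), g(1), … with moves {4, 5}:
g(0) = mex{} = 0
g(1) = mex{} = 0
g(2) = mex{} = 0
g(3) = mex{} = 0
g(4) = mex{0} = 1
g(5) = mex{0} = 1
g(6) = mex{0} = 1
g(7) = mex{0} = 1
So g(7) = 1.
Pile B is a plain Nim pile of size 11, so its Grundy value is 11.
Pile C is a plain Nim pile of size 8, so its Grundy value is 8.
The value of a disjunctive sum is the nim-sum of the parts.
Combined value = 1 ⊕ 11 ⊕ 8 = 2.

2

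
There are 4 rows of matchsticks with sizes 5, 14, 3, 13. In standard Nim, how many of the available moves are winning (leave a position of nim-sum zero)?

In binary:
  0101  (5)
  1110  (14)
  0011  (3)
  1101  (13)
  ----
  0101  (5)
The overall nim-sum is X = 5. A row of size p has a winning move iff p XOR X < p (reduce it to p XOR X).
  5: 5 XOR 5 = 0 < 5 — winning move (to 0).
  14: 14 XOR 5 = 11 < 14 — winning move (to 11).
  3: 3 XOR 5 = 6 ≥ 3 — no move.
  13: 13 XOR 5 = 8 < 13 — winning move (to 8).
That gives 3 winning moves.

3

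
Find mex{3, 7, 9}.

0 is not in the set, so the mex is 0.

0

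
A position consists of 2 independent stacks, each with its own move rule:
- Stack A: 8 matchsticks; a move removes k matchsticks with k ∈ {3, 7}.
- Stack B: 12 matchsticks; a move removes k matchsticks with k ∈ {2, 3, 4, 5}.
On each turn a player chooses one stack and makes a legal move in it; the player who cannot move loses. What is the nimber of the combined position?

0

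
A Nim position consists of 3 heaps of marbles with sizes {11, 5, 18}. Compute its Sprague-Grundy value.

Nim-sum: 11 ⊕ 5 ⊕ 18 = 28.

28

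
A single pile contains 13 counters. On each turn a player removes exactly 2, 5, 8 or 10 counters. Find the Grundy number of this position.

Grundy values for subtraction set {2, 5, 8, 10}:
g(0) = mex{} = 0
g(1) = mex{} = 0
g(2) = mex{0} = 1
g(3) = mex{0} = 1
g(4) = mex{1} = 0
g(5) = mex{0,1} = 2
g(6) = mex{0} = 1
g(7) = mex{1,2} = 0
g(8) = mex{0,1} = 2
g(9) = mex{0} = 1
g(10) = mex{0,1,2} = 3
g(11) = mex{0,1} = 2
g(12) = mex{0,1,3} = 2
g(13) = mex{1,2} = 0
So g(13) = 0.

0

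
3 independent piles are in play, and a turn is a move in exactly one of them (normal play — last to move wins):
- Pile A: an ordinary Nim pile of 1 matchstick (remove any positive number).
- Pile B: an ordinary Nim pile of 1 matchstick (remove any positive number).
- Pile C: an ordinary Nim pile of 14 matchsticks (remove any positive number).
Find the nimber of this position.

14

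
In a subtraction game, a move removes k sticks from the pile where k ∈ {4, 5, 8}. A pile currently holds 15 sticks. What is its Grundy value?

0

Compute g(0), g(1), … for moves {4, 5, 8}:
k:     0  1  2  3  4  5  6  7  8  9 10 11 12 13 14 15
g(k):  0  0  0  0  1  1  1  1  2  2  2  2  0  0  0  0
So g(15) = 0.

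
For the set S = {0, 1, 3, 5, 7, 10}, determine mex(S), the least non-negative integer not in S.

2

The values 0, 1 are all present; 2 is the first non-negative integer missing from the set.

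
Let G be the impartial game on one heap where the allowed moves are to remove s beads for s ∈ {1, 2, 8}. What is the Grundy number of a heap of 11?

2

Build the Grundy sequence with g(k) = mex{g(k−s) : s ∈ {1, 2, 8}, s ≤ k}:
k:     0  1  2  3  4  5  6  7  8  9 10 11
g(k):  0  1  2  0  1  2  0  1  2  0  1  2
So g(11) = 2.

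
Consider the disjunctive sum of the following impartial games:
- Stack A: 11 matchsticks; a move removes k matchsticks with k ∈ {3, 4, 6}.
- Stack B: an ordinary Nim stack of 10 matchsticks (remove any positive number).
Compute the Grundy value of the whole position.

Build the Grundy sequence for stack A with g(k) = mex{g(k−s) : s ∈ {3, 4, 6}, s ≤ k}:
g(0) = mex{} = 0
g(1) = mex{} = 0
g(2) = mex{} = 0
g(3) = mex{0} = 1
g(4) = mex{0} = 1
g(5) = mex{0} = 1
g(6) = mex{0,1} = 2
g(7) = mex{0,1} = 2
g(8) = mex{0,1} = 2
g(9) = mex{1,2} = 0
g(10) = mex{1,2} = 0
g(11) = mex{1,2} = 0
So g(11) = 0.
Stack B is a plain Nim stack of size 10, so its Grundy value is 10.
The value of a disjunctive sum is the nim-sum of the parts.
Combined value = 0 XOR 10 = 10.

10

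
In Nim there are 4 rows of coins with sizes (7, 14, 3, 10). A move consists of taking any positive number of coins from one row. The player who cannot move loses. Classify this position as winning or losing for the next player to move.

Losing position

Compute the nim-sum pairwise:
7 ^ 14 = 9
9 ^ 3 = 10
10 ^ 10 = 0
The nim-sum is 0, so this is a P-position: the player to move is in a losing position under optimal play.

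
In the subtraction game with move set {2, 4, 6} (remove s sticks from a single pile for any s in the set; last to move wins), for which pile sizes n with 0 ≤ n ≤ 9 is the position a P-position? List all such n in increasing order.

Compute g(0), g(1), … for moves {2, 4, 6}:
k:     0  1  2  3  4  5  6  7  8  9
g(k):  0  0  1  1  2  2  3  3  0  0
The P-positions (g = 0) in 0..9 are 0, 1, 8, 9.

0, 1, 8, 9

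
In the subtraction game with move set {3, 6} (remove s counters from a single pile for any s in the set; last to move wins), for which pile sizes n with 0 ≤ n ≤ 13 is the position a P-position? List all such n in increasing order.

0, 1, 2, 9, 10, 11

Grundy values for subtraction set {3, 6}:
k:     0  1  2  3  4  5  6  7  8  9 10 11 12 13
g(k):  0  0  0  1  1  1  2  2  2  0  0  0  1  1
The P-positions (g = 0) in 0..13 are 0, 1, 2, 9, 10, 11.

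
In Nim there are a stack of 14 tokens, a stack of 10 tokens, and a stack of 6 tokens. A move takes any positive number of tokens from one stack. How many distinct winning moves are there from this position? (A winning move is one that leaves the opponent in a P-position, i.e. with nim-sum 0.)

3

Nim-sum: 14 ⊕ 10 ⊕ 6 = 2.
The overall nim-sum is X = 2. A stack of size p has a winning move iff p XOR X < p (reduce it to p XOR X).
  14: 14 XOR 2 = 12 < 14 — winning move (to 12).
  10: 10 XOR 2 = 8 < 10 — winning move (to 8).
  6: 6 XOR 2 = 4 < 6 — winning move (to 4).
That gives 3 winning moves.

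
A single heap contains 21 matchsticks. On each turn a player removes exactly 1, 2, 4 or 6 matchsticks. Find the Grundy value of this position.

Build the Grundy sequence with g(k) = mex{g(k−s) : s ∈ {1, 2, 4, 6}, s ≤ k}:
k:     0  1  2  3  4  5  6  7  8  9 10 11 12 13 14 15 16 17 18 19 20 21
g(k):  0  1  2  0  1  2  3  4  0  1  2  0  1  2  3  4  0  1  2  0  1  2
So g(21) = 2.

2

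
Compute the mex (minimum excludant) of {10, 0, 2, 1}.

3

The values 0, 1, 2 are all present; 3 is the first non-negative integer missing from the set.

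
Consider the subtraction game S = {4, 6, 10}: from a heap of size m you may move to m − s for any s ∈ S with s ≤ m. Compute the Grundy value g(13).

3

Build the Grundy sequence with g(k) = mex{g(k−s) : s ∈ {4, 6, 10}, s ≤ k}:
g(0) = mex{} = 0
g(1) = mex{} = 0
g(2) = mex{} = 0
g(3) = mex{} = 0
g(4) = mex{0} = 1
g(5) = mex{0} = 1
g(6) = mex{0} = 1
g(7) = mex{0} = 1
g(8) = mex{0,1} = 2
g(9) = mex{0,1} = 2
g(10) = mex{0,1} = 2
g(11) = mex{0,1} = 2
g(12) = mex{0,1,2} = 3
g(13) = mex{0,1,2} = 3
So g(13) = 3.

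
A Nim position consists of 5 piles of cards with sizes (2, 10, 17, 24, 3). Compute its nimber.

Write each in binary and XOR column by column:
  00010  (2)
  01010  (10)
  10001  (17)
  11000  (24)
  00011  (3)
  -----
  00010  (2)

2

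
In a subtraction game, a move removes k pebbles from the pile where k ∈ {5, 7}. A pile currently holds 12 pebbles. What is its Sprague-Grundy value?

0

Build the Grundy sequence with g(k) = mex{g(k−s) : s ∈ {5, 7}, s ≤ k}:
g(0) = mex{} = 0
g(1) = mex{} = 0
g(2) = mex{} = 0
g(3) = mex{} = 0
g(4) = mex{} = 0
g(5) = mex{0} = 1
g(6) = mex{0} = 1
g(7) = mex{0} = 1
g(8) = mex{0} = 1
g(9) = mex{0} = 1
g(10) = mex{0,1} = 2
g(11) = mex{0,1} = 2
g(12) = mex{1} = 0
So g(12) = 0.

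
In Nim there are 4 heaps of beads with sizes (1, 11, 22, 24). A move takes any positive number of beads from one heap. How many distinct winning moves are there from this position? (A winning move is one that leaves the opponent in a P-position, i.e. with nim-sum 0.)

1

In binary:
  00001  (1)
  01011  (11)
  10110  (22)
  11000  (24)
  -----
  00100  (4)
The overall nim-sum is X = 4. A heap of size p has a winning move iff p XOR X < p (reduce it to p XOR X).
  1: 1 XOR 4 = 5 ≥ 1 — no move.
  11: 11 XOR 4 = 15 ≥ 11 — no move.
  22: 22 XOR 4 = 18 < 22 — winning move (to 18).
  24: 24 XOR 4 = 28 ≥ 24 — no move.
That gives 1 winning move.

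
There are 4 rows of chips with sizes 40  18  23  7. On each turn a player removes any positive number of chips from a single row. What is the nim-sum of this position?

Bitwise XOR of the heap sizes:
  101000  (40)
  010010  (18)
  010111  (23)
  000111  (7)
  ------
  101010  (42)

42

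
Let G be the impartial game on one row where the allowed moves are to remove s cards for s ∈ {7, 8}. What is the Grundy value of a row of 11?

1

Build the Grundy sequence with g(k) = mex{g(k−s) : s ∈ {7, 8}, s ≤ k}:
g(0) = mex{} = 0
g(1) = mex{} = 0
g(2) = mex{} = 0
g(3) = mex{} = 0
g(4) = mex{} = 0
g(5) = mex{} = 0
g(6) = mex{} = 0
g(7) = mex{0} = 1
g(8) = mex{0} = 1
g(9) = mex{0} = 1
g(10) = mex{0} = 1
g(11) = mex{0} = 1
So g(11) = 1.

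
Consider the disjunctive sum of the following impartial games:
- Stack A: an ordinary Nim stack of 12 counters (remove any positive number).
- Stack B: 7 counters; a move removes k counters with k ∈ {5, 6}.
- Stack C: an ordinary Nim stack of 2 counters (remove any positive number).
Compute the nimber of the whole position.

15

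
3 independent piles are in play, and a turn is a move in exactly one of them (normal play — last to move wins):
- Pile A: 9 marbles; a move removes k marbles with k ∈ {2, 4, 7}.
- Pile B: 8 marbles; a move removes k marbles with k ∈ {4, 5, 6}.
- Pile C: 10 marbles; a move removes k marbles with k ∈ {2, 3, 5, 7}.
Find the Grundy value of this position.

Build the Grundy sequence for pile A with g(k) = mex{g(k−s) : s ∈ {2, 4, 7}, s ≤ k}:
k:     0  1  2  3  4  5  6  7  8  9
g(k):  0  0  1  1  2  2  0  3  1  0
So g(9) = 0.
For pile B, compute g(0), g(1), … with moves {4, 5, 6}:
g(0) = mex{} = 0
g(1) = mex{} = 0
g(2) = mex{} = 0
g(3) = mex{} = 0
g(4) = mex{0} = 1
g(5) = mex{0} = 1
g(6) = mex{0} = 1
g(7) = mex{0} = 1
g(8) = mex{0,1} = 2
So g(8) = 2.
Grundy values for pile C (subtraction set {2, 3, 5, 7}):
g(0) = mex{} = 0
g(1) = mex{} = 0
g(2) = mex{0} = 1
g(3) = mex{0} = 1
g(4) = mex{0,1} = 2
g(5) = mex{0,1} = 2
g(6) = mex{0,1,2} = 3
g(7) = mex{0,1,2} = 3
g(8) = mex{0,1,2,3} = 4
g(9) = mex{1,2,3} = 0
g(10) = mex{1,2,3,4} = 0
So g(10) = 0.
By the Sprague-Grundy theorem, the Grundy value of a sum of independent games is the XOR of the component values.
Combined value = 0 ⊕ 2 ⊕ 0 = 2.

2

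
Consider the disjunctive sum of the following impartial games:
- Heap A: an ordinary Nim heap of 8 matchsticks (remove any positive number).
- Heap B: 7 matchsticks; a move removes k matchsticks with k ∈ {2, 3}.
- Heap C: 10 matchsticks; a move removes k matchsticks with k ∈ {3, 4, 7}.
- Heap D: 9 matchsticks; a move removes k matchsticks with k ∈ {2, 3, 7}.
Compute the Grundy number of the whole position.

11

Heap A is a plain Nim heap of size 8, so its Grundy value is 8.
For heap B, compute g(0), g(1), … with moves {2, 3}:
g(0) = mex{} = 0
g(1) = mex{} = 0
g(2) = mex{0} = 1
g(3) = mex{0} = 1
g(4) = mex{0,1} = 2
g(5) = mex{1} = 0
g(6) = mex{1,2} = 0
g(7) = mex{0,2} = 1
So g(7) = 1.
Grundy values for heap C (subtraction set {3, 4, 7}):
g(0) = mex{} = 0
g(1) = mex{} = 0
g(2) = mex{} = 0
g(3) = mex{0} = 1
g(4) = mex{0} = 1
g(5) = mex{0} = 1
g(6) = mex{0,1} = 2
g(7) = mex{0,1} = 2
g(8) = mex{0,1} = 2
g(9) = mex{0,1,2} = 3
g(10) = mex{1,2} = 0
So g(10) = 0.
Build the Grundy sequence for heap D with g(k) = mex{g(k−s) : s ∈ {2, 3, 7}, s ≤ k}:
g(0) = mex{} = 0
g(1) = mex{} = 0
g(2) = mex{0} = 1
g(3) = mex{0} = 1
g(4) = mex{0,1} = 2
g(5) = mex{1} = 0
g(6) = mex{1,2} = 0
g(7) = mex{0,2} = 1
g(8) = mex{0} = 1
g(9) = mex{0,1} = 2
So g(9) = 2.
The value of a disjunctive sum is the nim-sum of the parts.
Combined value = 8 ⊕ 1 ⊕ 0 ⊕ 2 = 11.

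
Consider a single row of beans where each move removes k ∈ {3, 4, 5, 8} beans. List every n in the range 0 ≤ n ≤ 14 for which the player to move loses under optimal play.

0, 1, 2, 11, 12, 13

Compute g(0), g(1), … for moves {3, 4, 5, 8}:
k:     0  1  2  3  4  5  6  7  8  9 10 11 12 13 14
g(k):  0  0  0  1  1  1  2  2  2  3  3  0  0  0  1
The P-positions (g = 0) in 0..14 are 0, 1, 2, 11, 12, 13.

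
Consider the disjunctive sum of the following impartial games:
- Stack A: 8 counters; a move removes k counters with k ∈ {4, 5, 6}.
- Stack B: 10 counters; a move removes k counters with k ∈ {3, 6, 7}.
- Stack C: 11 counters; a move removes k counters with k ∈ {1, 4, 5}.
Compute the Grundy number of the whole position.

3

Grundy values for stack A (subtraction set {4, 5, 6}):
g(0) = mex{} = 0
g(1) = mex{} = 0
g(2) = mex{} = 0
g(3) = mex{} = 0
g(4) = mex{0} = 1
g(5) = mex{0} = 1
g(6) = mex{0} = 1
g(7) = mex{0} = 1
g(8) = mex{0,1} = 2
So g(8) = 2.
Grundy values for stack B (subtraction set {3, 6, 7}):
g(0) = mex{} = 0
g(1) = mex{} = 0
g(2) = mex{} = 0
g(3) = mex{0} = 1
g(4) = mex{0} = 1
g(5) = mex{0} = 1
g(6) = mex{0,1} = 2
g(7) = mex{0,1} = 2
g(8) = mex{0,1} = 2
g(9) = mex{0,1,2} = 3
g(10) = mex{1,2} = 0
So g(10) = 0.
Build the Grundy sequence for stack C with g(k) = mex{g(k−s) : s ∈ {1, 4, 5}, s ≤ k}:
g(0) = mex{} = 0
g(1) = mex{0} = 1
g(2) = mex{1} = 0
g(3) = mex{0} = 1
g(4) = mex{0,1} = 2
g(5) = mex{0,1,2} = 3
g(6) = mex{0,1,3} = 2
g(7) = mex{0,1,2} = 3
g(8) = mex{1,2,3} = 0
g(9) = mex{0,2,3} = 1
g(10) = mex{1,2,3} = 0
g(11) = mex{0,2,3} = 1
So g(11) = 1.
By the Sprague-Grundy theorem, the Grundy value of a sum of independent games is the XOR of the component values.
Combined value = 2 ⊕ 0 ⊕ 1 = 3.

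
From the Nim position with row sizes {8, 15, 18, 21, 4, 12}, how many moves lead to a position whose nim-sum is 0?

3

Compute the nim-sum pairwise:
8 ^ 15 = 7
7 ^ 18 = 21
21 ^ 21 = 0
0 ^ 4 = 4
4 ^ 12 = 8
The overall nim-sum is X = 8. A row of size p has a winning move iff p XOR X < p (reduce it to p XOR X).
  8: 8 XOR 8 = 0 < 8 — winning move (to 0).
  15: 15 XOR 8 = 7 < 15 — winning move (to 7).
  18: 18 XOR 8 = 26 ≥ 18 — no move.
  21: 21 XOR 8 = 29 ≥ 21 — no move.
  4: 4 XOR 8 = 12 ≥ 4 — no move.
  12: 12 XOR 8 = 4 < 12 — winning move (to 4).
That gives 3 winning moves.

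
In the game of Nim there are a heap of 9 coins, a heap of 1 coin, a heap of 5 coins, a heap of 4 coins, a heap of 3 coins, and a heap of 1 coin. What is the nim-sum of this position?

11

Compute the nim-sum pairwise:
9 ^ 1 = 8
8 ^ 5 = 13
13 ^ 4 = 9
9 ^ 3 = 10
10 ^ 1 = 11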